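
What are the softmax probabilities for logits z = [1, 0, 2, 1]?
p = [0.1966, 0.0723, 0.5344, 0.1966]

exp(z) = [2.718, 1, 7.389, 2.718]
Sum = 13.83
p = [0.1966, 0.0723, 0.5344, 0.1966]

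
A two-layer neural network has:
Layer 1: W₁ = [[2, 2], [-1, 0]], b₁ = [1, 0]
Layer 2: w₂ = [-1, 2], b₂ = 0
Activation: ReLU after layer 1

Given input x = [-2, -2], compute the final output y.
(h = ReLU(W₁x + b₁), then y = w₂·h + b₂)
y = 4

Layer 1 pre-activation: z₁ = [-7, 2]
After ReLU: h = [0, 2]
Layer 2 output: y = -1×0 + 2×2 + 0 = 4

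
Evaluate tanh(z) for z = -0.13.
-0.1293

tanh(-0.13) = (e^(-0.13) - e^(0.13))/(e^(-0.13) + e^(0.13)) = -0.1293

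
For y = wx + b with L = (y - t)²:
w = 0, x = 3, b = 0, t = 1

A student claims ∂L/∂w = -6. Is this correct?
Correct

y = (0)(3) + 0 = 0
∂L/∂y = 2(y - t) = 2(0 - 1) = -2
∂y/∂w = x = 3
∂L/∂w = -2 × 3 = -6

Claimed value: -6
Correct: The correct gradient is -6.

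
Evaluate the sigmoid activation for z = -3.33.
0.03456

sigmoid(-3.33) = 1/(1 + e^(3.33)) = 1/(1 + 27.94) = 0.03456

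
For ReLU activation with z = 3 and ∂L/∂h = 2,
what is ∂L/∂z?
∂L/∂z = 2

h = ReLU(3) = 3
Since z > 0: ∂h/∂z = 1
∂L/∂z = ∂L/∂h · ∂h/∂z = 2 × 1 = 2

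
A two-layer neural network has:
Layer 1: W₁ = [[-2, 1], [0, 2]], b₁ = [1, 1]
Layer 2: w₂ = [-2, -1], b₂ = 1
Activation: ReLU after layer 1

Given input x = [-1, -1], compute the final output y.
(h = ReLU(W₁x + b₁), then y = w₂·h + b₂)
y = -3

Layer 1 pre-activation: z₁ = [2, -1]
After ReLU: h = [2, 0]
Layer 2 output: y = -2×2 + -1×0 + 1 = -3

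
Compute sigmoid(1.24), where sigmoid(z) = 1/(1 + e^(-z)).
0.7756

sigmoid(1.24) = 1/(1 + e^(-1.24)) = 1/(1 + 0.2894) = 0.7756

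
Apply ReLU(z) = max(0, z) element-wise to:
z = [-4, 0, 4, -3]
h = [0, 0, 4, 0]

ReLU applied element-wise: max(0,-4)=0, max(0,0)=0, max(0,4)=4, max(0,-3)=0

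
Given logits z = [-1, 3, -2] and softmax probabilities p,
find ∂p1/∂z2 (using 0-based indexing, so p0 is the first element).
∂p1/∂z2 = -0.006413

p = softmax(z) = [0.01787, 0.9756, 0.006573]
p1 = 0.9756, p2 = 0.006573

∂p1/∂z2 = -p1 × p2 = -0.9756 × 0.006573 = -0.006413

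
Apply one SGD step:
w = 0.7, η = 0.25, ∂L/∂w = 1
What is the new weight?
w_new = 0.45

w_new = w - η·∂L/∂w = 0.7 - 0.25×(1) = 0.7 - (0.25) = 0.45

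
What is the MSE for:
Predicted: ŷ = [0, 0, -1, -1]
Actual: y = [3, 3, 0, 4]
MSE = 11

MSE = (1/4)((0-3)² + (0-3)² + (-1-0)² + (-1-4)²) = (1/4)(9 + 9 + 1 + 25) = 11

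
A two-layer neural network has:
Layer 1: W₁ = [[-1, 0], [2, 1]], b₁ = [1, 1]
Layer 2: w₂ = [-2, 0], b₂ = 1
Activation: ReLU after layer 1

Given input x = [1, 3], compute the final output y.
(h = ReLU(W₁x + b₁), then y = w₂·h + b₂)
y = 1

Layer 1 pre-activation: z₁ = [0, 6]
After ReLU: h = [0, 6]
Layer 2 output: y = -2×0 + 0×6 + 1 = 1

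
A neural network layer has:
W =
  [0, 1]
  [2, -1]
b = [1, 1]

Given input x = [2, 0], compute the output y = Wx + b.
y = [1, 5]

Wx = [0×2 + 1×0, 2×2 + -1×0]
   = [0, 4]
y = Wx + b = [0 + 1, 4 + 1] = [1, 5]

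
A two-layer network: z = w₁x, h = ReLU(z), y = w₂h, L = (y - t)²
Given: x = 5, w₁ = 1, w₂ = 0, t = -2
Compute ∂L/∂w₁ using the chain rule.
∂L/∂w₁ = 0

Forward pass:
z = w₁x = 1×5 = 5
h = ReLU(5) = 5
y = w₂h = 0×5 = 0

Backward pass:
∂L/∂y = 2(y - t) = 2(0 - -2) = 4
∂y/∂h = w₂ = 0
∂h/∂z = 1 (ReLU derivative)
∂z/∂w₁ = x = 5

∂L/∂w₁ = 4 × 0 × 1 × 5 = 0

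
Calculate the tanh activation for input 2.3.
0.9801

tanh(2.3) = (e^(2.3) - e^(-2.3))/(e^(2.3) + e^(-2.3)) = 0.9801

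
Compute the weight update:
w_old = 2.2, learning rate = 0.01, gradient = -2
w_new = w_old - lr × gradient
w_new = 2.22

w_new = w - η·∂L/∂w = 2.2 - 0.01×(-2) = 2.2 - (-0.02) = 2.22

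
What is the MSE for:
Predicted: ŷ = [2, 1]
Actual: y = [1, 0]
MSE = 1

MSE = (1/2)((2-1)² + (1-0)²) = (1/2)(1 + 1) = 1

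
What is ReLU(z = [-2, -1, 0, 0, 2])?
h = [0, 0, 0, 0, 2]

ReLU applied element-wise: max(0,-2)=0, max(0,-1)=0, max(0,0)=0, max(0,0)=0, max(0,2)=2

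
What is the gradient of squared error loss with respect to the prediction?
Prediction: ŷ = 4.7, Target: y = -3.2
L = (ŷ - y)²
∂L/∂ŷ = 15.8

∂L/∂ŷ = 2(ŷ - y) = 2(4.7 - -3.2) = 2(7.9) = 15.8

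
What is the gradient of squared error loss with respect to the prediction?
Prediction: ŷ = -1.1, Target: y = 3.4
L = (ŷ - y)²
∂L/∂ŷ = -9.0

∂L/∂ŷ = 2(ŷ - y) = 2(-1.1 - 3.4) = 2(-4.5) = -9.0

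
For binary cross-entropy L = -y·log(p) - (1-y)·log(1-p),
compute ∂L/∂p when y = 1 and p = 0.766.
∂L/∂p = -1.305

∂L/∂p = -y/p + (1-y)/(1-p) = -1/0.766 + 0 = -1.305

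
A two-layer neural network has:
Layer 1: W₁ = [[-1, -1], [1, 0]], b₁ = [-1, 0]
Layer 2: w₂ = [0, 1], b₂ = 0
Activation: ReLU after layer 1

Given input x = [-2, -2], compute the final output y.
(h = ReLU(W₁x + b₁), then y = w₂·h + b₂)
y = 0

Layer 1 pre-activation: z₁ = [3, -2]
After ReLU: h = [3, 0]
Layer 2 output: y = 0×3 + 1×0 + 0 = 0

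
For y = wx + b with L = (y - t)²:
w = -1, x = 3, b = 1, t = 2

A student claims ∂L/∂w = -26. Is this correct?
Incorrect

y = (-1)(3) + 1 = -2
∂L/∂y = 2(y - t) = 2(-2 - 2) = -8
∂y/∂w = x = 3
∂L/∂w = -8 × 3 = -24

Claimed value: -26
Incorrect: The correct gradient is -24.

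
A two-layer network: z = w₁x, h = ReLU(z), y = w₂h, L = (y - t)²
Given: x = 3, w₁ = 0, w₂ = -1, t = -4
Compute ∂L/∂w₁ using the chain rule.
∂L/∂w₁ = 0

Forward pass:
z = w₁x = 0×3 = 0
h = ReLU(0) = 0
y = w₂h = -1×0 = 0

Backward pass:
∂L/∂y = 2(y - t) = 2(0 - -4) = 8
∂y/∂h = w₂ = -1
∂h/∂z = 0 (ReLU derivative)
∂z/∂w₁ = x = 3

∂L/∂w₁ = 8 × -1 × 0 × 3 = 0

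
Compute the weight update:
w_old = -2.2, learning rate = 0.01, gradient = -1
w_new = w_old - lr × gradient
w_new = -2.19

w_new = w - η·∂L/∂w = -2.2 - 0.01×(-1) = -2.2 - (-0.01) = -2.19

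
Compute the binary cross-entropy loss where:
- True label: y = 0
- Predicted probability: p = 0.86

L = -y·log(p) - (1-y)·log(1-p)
L = 1.966

L = -0·log(0.86) - 1·log(0.14) = -log(0.14) = 1.966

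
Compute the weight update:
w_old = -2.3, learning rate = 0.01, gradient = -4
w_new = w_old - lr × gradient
w_new = -2.26

w_new = w - η·∂L/∂w = -2.3 - 0.01×(-4) = -2.3 - (-0.04) = -2.26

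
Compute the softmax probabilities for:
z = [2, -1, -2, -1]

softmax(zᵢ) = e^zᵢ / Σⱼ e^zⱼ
p = [0.8945, 0.0445, 0.0164, 0.0445]

exp(z) = [7.389, 0.3679, 0.1353, 0.3679]
Sum = 8.26
p = [0.8945, 0.0445, 0.0164, 0.0445]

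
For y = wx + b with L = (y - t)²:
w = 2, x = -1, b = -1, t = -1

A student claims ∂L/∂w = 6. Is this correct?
Incorrect

y = (2)(-1) + -1 = -3
∂L/∂y = 2(y - t) = 2(-3 - -1) = -4
∂y/∂w = x = -1
∂L/∂w = -4 × -1 = 4

Claimed value: 6
Incorrect: The correct gradient is 4.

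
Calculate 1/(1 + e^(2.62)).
0.06786

sigmoid(-2.62) = 1/(1 + e^(2.62)) = 1/(1 + 13.74) = 0.06786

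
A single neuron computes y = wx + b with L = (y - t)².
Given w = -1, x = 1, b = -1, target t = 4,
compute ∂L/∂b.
∂L/∂b = -12

y = wx + b = (-1)(1) + -1 = -2
∂L/∂y = 2(y - t) = 2(-2 - 4) = -12
∂y/∂b = 1
∂L/∂b = ∂L/∂y · ∂y/∂b = -12 × 1 = -12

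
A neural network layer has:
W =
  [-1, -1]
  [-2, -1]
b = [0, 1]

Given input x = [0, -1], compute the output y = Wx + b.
y = [1, 2]

Wx = [-1×0 + -1×-1, -2×0 + -1×-1]
   = [1, 1]
y = Wx + b = [1 + 0, 1 + 1] = [1, 2]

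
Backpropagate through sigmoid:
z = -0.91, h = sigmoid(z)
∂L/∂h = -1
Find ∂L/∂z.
∂L/∂z = -0.2046

σ(-0.91) = 0.287
σ'(-0.91) = σ(-0.91)(1 - σ(-0.91)) = 0.287 × 0.713 = 0.2046
∂L/∂z = ∂L/∂h · σ'(z) = -1 × 0.2046 = -0.2046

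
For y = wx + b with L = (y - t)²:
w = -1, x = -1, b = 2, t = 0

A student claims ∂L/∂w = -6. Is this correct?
Correct

y = (-1)(-1) + 2 = 3
∂L/∂y = 2(y - t) = 2(3 - 0) = 6
∂y/∂w = x = -1
∂L/∂w = 6 × -1 = -6

Claimed value: -6
Correct: The correct gradient is -6.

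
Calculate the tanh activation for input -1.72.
-0.9379

tanh(-1.72) = (e^(-1.72) - e^(1.72))/(e^(-1.72) + e^(1.72)) = -0.9379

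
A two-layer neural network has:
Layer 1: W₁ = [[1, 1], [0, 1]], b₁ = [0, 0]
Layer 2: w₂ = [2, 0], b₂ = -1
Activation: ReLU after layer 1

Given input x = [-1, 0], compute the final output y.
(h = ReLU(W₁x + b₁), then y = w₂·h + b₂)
y = -1

Layer 1 pre-activation: z₁ = [-1, 0]
After ReLU: h = [0, 0]
Layer 2 output: y = 2×0 + 0×0 + -1 = -1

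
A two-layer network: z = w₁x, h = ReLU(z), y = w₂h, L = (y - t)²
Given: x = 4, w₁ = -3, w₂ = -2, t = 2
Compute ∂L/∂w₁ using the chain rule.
∂L/∂w₁ = 0

Forward pass:
z = w₁x = -3×4 = -12
h = ReLU(-12) = 0
y = w₂h = -2×0 = 0

Backward pass:
∂L/∂y = 2(y - t) = 2(0 - 2) = -4
∂y/∂h = w₂ = -2
∂h/∂z = 0 (ReLU derivative)
∂z/∂w₁ = x = 4

∂L/∂w₁ = -4 × -2 × 0 × 4 = 0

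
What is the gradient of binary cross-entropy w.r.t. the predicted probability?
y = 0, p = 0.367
∂L/∂p = 1.58

∂L/∂p = -y/p + (1-y)/(1-p) = 0 + 1/0.633 = 1.58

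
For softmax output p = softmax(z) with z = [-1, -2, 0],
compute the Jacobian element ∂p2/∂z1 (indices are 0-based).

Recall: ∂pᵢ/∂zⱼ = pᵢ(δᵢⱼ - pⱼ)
∂p2/∂z1 = -0.05989

p = softmax(z) = [0.2447, 0.09003, 0.6652]
p2 = 0.6652, p1 = 0.09003

∂p2/∂z1 = -p2 × p1 = -0.6652 × 0.09003 = -0.05989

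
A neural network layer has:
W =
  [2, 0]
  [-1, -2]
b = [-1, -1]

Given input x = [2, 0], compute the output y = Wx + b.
y = [3, -3]

Wx = [2×2 + 0×0, -1×2 + -2×0]
   = [4, -2]
y = Wx + b = [4 + -1, -2 + -1] = [3, -3]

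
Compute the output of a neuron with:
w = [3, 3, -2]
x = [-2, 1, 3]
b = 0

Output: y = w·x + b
y = -9

y = (3)(-2) + (3)(1) + (-2)(3) + 0 = -9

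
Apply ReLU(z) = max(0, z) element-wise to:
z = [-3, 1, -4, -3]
h = [0, 1, 0, 0]

ReLU applied element-wise: max(0,-3)=0, max(0,1)=1, max(0,-4)=0, max(0,-3)=0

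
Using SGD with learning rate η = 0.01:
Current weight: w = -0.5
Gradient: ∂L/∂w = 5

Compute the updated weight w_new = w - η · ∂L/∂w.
w_new = -0.55

w_new = w - η·∂L/∂w = -0.5 - 0.01×(5) = -0.5 - (0.05) = -0.55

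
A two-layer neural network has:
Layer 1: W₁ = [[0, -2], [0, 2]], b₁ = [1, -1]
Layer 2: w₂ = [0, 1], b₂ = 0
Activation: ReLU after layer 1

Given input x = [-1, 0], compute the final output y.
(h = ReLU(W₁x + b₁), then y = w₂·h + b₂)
y = 0

Layer 1 pre-activation: z₁ = [1, -1]
After ReLU: h = [1, 0]
Layer 2 output: y = 0×1 + 1×0 + 0 = 0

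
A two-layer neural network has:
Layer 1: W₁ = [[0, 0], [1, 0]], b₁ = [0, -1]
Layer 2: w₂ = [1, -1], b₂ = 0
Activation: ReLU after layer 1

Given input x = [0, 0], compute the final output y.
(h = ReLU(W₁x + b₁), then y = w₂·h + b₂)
y = 0

Layer 1 pre-activation: z₁ = [0, -1]
After ReLU: h = [0, 0]
Layer 2 output: y = 1×0 + -1×0 + 0 = 0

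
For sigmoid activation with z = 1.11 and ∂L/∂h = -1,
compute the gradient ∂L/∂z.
∂L/∂z = -0.1864

σ(1.11) = 0.7521
σ'(1.11) = σ(1.11)(1 - σ(1.11)) = 0.7521 × 0.2479 = 0.1864
∂L/∂z = ∂L/∂h · σ'(z) = -1 × 0.1864 = -0.1864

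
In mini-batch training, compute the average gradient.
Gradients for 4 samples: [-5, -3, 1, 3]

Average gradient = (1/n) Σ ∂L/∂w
Average gradient = -1

Average = (1/4)(-5 + -3 + 1 + 3) = -4/4 = -1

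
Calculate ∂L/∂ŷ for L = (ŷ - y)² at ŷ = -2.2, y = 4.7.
∂L/∂ŷ = -13.8

∂L/∂ŷ = 2(ŷ - y) = 2(-2.2 - 4.7) = 2(-6.9) = -13.8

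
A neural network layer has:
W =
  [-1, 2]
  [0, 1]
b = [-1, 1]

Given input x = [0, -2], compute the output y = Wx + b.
y = [-5, -1]

Wx = [-1×0 + 2×-2, 0×0 + 1×-2]
   = [-4, -2]
y = Wx + b = [-4 + -1, -2 + 1] = [-5, -1]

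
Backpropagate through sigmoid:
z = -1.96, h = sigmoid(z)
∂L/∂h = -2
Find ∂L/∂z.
∂L/∂z = -0.2164

σ(-1.96) = 0.1235
σ'(-1.96) = σ(-1.96)(1 - σ(-1.96)) = 0.1235 × 0.8765 = 0.1082
∂L/∂z = ∂L/∂h · σ'(z) = -2 × 0.1082 = -0.2164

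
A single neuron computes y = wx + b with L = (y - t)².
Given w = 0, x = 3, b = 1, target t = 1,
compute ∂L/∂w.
∂L/∂w = 0

y = wx + b = (0)(3) + 1 = 1
∂L/∂y = 2(y - t) = 2(1 - 1) = 0
∂y/∂w = x = 3
∂L/∂w = ∂L/∂y · ∂y/∂w = 0 × 3 = 0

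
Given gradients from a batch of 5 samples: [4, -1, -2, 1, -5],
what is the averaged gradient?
Average gradient = -0.6

Average = (1/5)(4 + -1 + -2 + 1 + -5) = -3/5 = -0.6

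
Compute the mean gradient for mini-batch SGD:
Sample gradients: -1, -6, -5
Average gradient = -4

Average = (1/3)(-1 + -6 + -5) = -12/3 = -4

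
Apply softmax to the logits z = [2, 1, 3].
p = [0.2447, 0.09, 0.6652]

exp(z) = [7.389, 2.718, 20.09]
Sum = 30.19
p = [0.2447, 0.09, 0.6652]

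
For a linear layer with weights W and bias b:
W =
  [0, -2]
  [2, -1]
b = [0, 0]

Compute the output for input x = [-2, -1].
y = [2, -3]

Wx = [0×-2 + -2×-1, 2×-2 + -1×-1]
   = [2, -3]
y = Wx + b = [2 + 0, -3 + 0] = [2, -3]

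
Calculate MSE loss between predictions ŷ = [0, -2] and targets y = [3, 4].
MSE = 22.5

MSE = (1/2)((0-3)² + (-2-4)²) = (1/2)(9 + 36) = 22.5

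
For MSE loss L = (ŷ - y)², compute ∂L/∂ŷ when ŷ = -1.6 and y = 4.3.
∂L/∂ŷ = -11.8

∂L/∂ŷ = 2(ŷ - y) = 2(-1.6 - 4.3) = 2(-5.9) = -11.8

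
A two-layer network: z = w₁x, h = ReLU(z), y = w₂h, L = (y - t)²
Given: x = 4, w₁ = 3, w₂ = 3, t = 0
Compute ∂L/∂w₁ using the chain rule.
∂L/∂w₁ = 864

Forward pass:
z = w₁x = 3×4 = 12
h = ReLU(12) = 12
y = w₂h = 3×12 = 36

Backward pass:
∂L/∂y = 2(y - t) = 2(36 - 0) = 72
∂y/∂h = w₂ = 3
∂h/∂z = 1 (ReLU derivative)
∂z/∂w₁ = x = 4

∂L/∂w₁ = 72 × 3 × 1 × 4 = 864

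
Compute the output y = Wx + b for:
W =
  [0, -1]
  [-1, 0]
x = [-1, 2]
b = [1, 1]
y = [-1, 2]

Wx = [0×-1 + -1×2, -1×-1 + 0×2]
   = [-2, 1]
y = Wx + b = [-2 + 1, 1 + 1] = [-1, 2]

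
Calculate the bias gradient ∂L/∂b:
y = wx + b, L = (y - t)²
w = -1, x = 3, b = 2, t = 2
∂L/∂b = -6

y = wx + b = (-1)(3) + 2 = -1
∂L/∂y = 2(y - t) = 2(-1 - 2) = -6
∂y/∂b = 1
∂L/∂b = ∂L/∂y · ∂y/∂b = -6 × 1 = -6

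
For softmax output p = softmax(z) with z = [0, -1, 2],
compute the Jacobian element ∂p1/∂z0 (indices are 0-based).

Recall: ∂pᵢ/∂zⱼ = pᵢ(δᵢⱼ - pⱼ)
∂p1/∂z0 = -0.004797

p = softmax(z) = [0.1142, 0.04201, 0.8438]
p1 = 0.04201, p0 = 0.1142

∂p1/∂z0 = -p1 × p0 = -0.04201 × 0.1142 = -0.004797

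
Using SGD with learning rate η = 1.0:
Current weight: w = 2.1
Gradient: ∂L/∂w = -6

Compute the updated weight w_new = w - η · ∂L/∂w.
w_new = 8.1

w_new = w - η·∂L/∂w = 2.1 - 1.0×(-6) = 2.1 - (-6) = 8.1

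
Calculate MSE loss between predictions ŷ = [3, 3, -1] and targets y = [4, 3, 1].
MSE = 1.667

MSE = (1/3)((3-4)² + (3-3)² + (-1-1)²) = (1/3)(1 + 0 + 4) = 1.667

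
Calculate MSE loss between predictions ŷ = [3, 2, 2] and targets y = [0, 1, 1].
MSE = 3.667

MSE = (1/3)((3-0)² + (2-1)² + (2-1)²) = (1/3)(9 + 1 + 1) = 3.667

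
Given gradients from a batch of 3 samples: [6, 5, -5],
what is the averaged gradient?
Average gradient = 2

Average = (1/3)(6 + 5 + -5) = 6/3 = 2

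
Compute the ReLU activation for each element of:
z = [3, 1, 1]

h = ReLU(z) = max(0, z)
h = [3, 1, 1]

ReLU applied element-wise: max(0,3)=3, max(0,1)=1, max(0,1)=1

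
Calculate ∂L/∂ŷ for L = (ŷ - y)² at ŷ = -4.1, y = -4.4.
∂L/∂ŷ = 0.6

∂L/∂ŷ = 2(ŷ - y) = 2(-4.1 - -4.4) = 2(0.3) = 0.6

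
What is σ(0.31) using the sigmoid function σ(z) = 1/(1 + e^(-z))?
0.5769

sigmoid(0.31) = 1/(1 + e^(-0.31)) = 1/(1 + 0.7334) = 0.5769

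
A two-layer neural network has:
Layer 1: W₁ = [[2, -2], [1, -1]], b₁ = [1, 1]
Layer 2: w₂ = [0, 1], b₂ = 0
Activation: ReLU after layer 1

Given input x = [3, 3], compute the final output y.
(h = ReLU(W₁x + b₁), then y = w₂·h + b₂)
y = 1

Layer 1 pre-activation: z₁ = [1, 1]
After ReLU: h = [1, 1]
Layer 2 output: y = 0×1 + 1×1 + 0 = 1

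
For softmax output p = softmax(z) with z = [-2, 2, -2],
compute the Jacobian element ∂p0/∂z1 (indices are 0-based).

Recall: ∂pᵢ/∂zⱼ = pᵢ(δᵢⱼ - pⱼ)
∂p0/∂z1 = -0.01704

p = softmax(z) = [0.01767, 0.9647, 0.01767]
p0 = 0.01767, p1 = 0.9647

∂p0/∂z1 = -p0 × p1 = -0.01767 × 0.9647 = -0.01704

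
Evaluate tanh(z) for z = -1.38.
-0.881

tanh(-1.38) = (e^(-1.38) - e^(1.38))/(e^(-1.38) + e^(1.38)) = -0.881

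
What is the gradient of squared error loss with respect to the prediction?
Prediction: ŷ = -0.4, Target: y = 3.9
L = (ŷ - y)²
∂L/∂ŷ = -8.6

∂L/∂ŷ = 2(ŷ - y) = 2(-0.4 - 3.9) = 2(-4.3) = -8.6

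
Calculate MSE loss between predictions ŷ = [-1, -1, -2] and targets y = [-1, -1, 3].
MSE = 8.333

MSE = (1/3)((-1--1)² + (-1--1)² + (-2-3)²) = (1/3)(0 + 0 + 25) = 8.333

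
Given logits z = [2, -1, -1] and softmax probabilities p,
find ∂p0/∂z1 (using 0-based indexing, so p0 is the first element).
∂p0/∂z1 = -0.04118

p = softmax(z) = [0.9094, 0.04528, 0.04528]
p0 = 0.9094, p1 = 0.04528

∂p0/∂z1 = -p0 × p1 = -0.9094 × 0.04528 = -0.04118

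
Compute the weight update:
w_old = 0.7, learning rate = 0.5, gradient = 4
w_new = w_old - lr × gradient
w_new = -1.3

w_new = w - η·∂L/∂w = 0.7 - 0.5×(4) = 0.7 - (2) = -1.3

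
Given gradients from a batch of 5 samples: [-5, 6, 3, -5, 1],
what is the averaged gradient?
Average gradient = 0

Average = (1/5)(-5 + 6 + 3 + -5 + 1) = 0/5 = 0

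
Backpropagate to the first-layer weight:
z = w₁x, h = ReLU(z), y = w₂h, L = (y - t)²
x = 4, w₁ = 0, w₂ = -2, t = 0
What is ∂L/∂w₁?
∂L/∂w₁ = 0

Forward pass:
z = w₁x = 0×4 = 0
h = ReLU(0) = 0
y = w₂h = -2×0 = 0

Backward pass:
∂L/∂y = 2(y - t) = 2(0 - 0) = 0
∂y/∂h = w₂ = -2
∂h/∂z = 0 (ReLU derivative)
∂z/∂w₁ = x = 4

∂L/∂w₁ = 0 × -2 × 0 × 4 = 0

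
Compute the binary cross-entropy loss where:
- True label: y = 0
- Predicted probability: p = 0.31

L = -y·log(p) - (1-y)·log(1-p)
L = 0.3711

L = -0·log(0.31) - 1·log(0.69) = -log(0.69) = 0.3711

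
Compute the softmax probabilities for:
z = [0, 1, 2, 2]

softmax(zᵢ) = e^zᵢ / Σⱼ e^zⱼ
p = [0.0541, 0.147, 0.3995, 0.3995]

exp(z) = [1, 2.718, 7.389, 7.389]
Sum = 18.5
p = [0.0541, 0.147, 0.3995, 0.3995]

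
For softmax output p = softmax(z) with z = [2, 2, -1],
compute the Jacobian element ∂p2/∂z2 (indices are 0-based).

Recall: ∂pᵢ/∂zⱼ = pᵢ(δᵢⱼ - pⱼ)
∂p2/∂z2 = 0.0237

p = softmax(z) = [0.4879, 0.4879, 0.02429]
p2 = 0.02429

∂p2/∂z2 = p2(1 - p2) = 0.02429 × (1 - 0.02429) = 0.0237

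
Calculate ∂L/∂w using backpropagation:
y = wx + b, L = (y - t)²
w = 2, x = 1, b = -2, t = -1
∂L/∂w = 2

y = wx + b = (2)(1) + -2 = 0
∂L/∂y = 2(y - t) = 2(0 - -1) = 2
∂y/∂w = x = 1
∂L/∂w = ∂L/∂y · ∂y/∂w = 2 × 1 = 2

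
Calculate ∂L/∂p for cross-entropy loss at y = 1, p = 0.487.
∂L/∂p = -2.053

∂L/∂p = -y/p + (1-y)/(1-p) = -1/0.487 + 0 = -2.053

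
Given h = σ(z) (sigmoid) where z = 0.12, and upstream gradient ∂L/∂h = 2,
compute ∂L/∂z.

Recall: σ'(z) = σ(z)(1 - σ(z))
∂L/∂z = 0.4982

σ(0.12) = 0.53
σ'(0.12) = σ(0.12)(1 - σ(0.12)) = 0.53 × 0.47 = 0.2491
∂L/∂z = ∂L/∂h · σ'(z) = 2 × 0.2491 = 0.4982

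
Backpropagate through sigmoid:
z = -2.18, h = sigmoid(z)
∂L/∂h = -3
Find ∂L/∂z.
∂L/∂z = -0.2737

σ(-2.18) = 0.1016
σ'(-2.18) = σ(-2.18)(1 - σ(-2.18)) = 0.1016 × 0.8984 = 0.09125
∂L/∂z = ∂L/∂h · σ'(z) = -3 × 0.09125 = -0.2737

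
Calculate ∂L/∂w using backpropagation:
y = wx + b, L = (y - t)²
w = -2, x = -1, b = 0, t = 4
∂L/∂w = 4

y = wx + b = (-2)(-1) + 0 = 2
∂L/∂y = 2(y - t) = 2(2 - 4) = -4
∂y/∂w = x = -1
∂L/∂w = ∂L/∂y · ∂y/∂w = -4 × -1 = 4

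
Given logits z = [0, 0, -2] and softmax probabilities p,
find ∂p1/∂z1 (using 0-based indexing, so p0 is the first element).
∂p1/∂z1 = 0.249

p = softmax(z) = [0.4683, 0.4683, 0.06338]
p1 = 0.4683

∂p1/∂z1 = p1(1 - p1) = 0.4683 × (1 - 0.4683) = 0.249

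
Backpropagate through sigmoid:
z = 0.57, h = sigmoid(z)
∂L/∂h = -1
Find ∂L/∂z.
∂L/∂z = -0.2307

σ(0.57) = 0.6388
σ'(0.57) = σ(0.57)(1 - σ(0.57)) = 0.6388 × 0.3612 = 0.2307
∂L/∂z = ∂L/∂h · σ'(z) = -1 × 0.2307 = -0.2307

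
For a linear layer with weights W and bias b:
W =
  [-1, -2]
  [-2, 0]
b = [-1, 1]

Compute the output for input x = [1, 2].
y = [-6, -1]

Wx = [-1×1 + -2×2, -2×1 + 0×2]
   = [-5, -2]
y = Wx + b = [-5 + -1, -2 + 1] = [-6, -1]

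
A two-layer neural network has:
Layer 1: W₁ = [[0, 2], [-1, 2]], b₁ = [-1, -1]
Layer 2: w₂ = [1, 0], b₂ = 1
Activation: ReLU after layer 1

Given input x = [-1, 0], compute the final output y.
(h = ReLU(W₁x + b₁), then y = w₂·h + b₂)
y = 1

Layer 1 pre-activation: z₁ = [-1, 0]
After ReLU: h = [0, 0]
Layer 2 output: y = 1×0 + 0×0 + 1 = 1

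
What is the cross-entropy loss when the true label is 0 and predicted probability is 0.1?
L = 0.1054

L = -0·log(0.1) - 1·log(0.9) = -log(0.9) = 0.1054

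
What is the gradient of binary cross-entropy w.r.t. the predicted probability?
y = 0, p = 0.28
∂L/∂p = 1.389

∂L/∂p = -y/p + (1-y)/(1-p) = 0 + 1/0.72 = 1.389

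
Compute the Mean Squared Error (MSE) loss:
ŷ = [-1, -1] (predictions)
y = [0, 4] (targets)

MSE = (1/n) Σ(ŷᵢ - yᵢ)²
MSE = 13

MSE = (1/2)((-1-0)² + (-1-4)²) = (1/2)(1 + 25) = 13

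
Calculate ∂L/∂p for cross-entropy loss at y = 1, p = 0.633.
∂L/∂p = -1.58

∂L/∂p = -y/p + (1-y)/(1-p) = -1/0.633 + 0 = -1.58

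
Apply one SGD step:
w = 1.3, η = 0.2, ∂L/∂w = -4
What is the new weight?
w_new = 2.1

w_new = w - η·∂L/∂w = 1.3 - 0.2×(-4) = 1.3 - (-0.8) = 2.1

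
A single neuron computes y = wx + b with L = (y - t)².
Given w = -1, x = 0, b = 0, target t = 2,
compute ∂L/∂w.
∂L/∂w = 0

y = wx + b = (-1)(0) + 0 = 0
∂L/∂y = 2(y - t) = 2(0 - 2) = -4
∂y/∂w = x = 0
∂L/∂w = ∂L/∂y · ∂y/∂w = -4 × 0 = 0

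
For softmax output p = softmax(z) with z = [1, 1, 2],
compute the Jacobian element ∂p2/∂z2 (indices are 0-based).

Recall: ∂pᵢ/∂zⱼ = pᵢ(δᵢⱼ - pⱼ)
∂p2/∂z2 = 0.2442

p = softmax(z) = [0.2119, 0.2119, 0.5761]
p2 = 0.5761

∂p2/∂z2 = p2(1 - p2) = 0.5761 × (1 - 0.5761) = 0.2442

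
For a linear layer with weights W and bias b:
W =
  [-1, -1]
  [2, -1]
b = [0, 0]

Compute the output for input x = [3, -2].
y = [-1, 8]

Wx = [-1×3 + -1×-2, 2×3 + -1×-2]
   = [-1, 8]
y = Wx + b = [-1 + 0, 8 + 0] = [-1, 8]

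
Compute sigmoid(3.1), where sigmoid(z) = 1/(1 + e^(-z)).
0.9569

sigmoid(3.1) = 1/(1 + e^(-3.1)) = 1/(1 + 0.04505) = 0.9569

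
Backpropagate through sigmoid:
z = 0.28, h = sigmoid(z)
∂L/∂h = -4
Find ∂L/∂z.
∂L/∂z = -0.9807

σ(0.28) = 0.5695
σ'(0.28) = σ(0.28)(1 - σ(0.28)) = 0.5695 × 0.4305 = 0.2452
∂L/∂z = ∂L/∂h · σ'(z) = -4 × 0.2452 = -0.9807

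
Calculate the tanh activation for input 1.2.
0.8337

tanh(1.2) = (e^(1.2) - e^(-1.2))/(e^(1.2) + e^(-1.2)) = 0.8337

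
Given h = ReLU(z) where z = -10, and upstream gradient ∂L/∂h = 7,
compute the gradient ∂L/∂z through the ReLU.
∂L/∂z = 0

h = ReLU(-10) = 0
Since z < 0: ∂h/∂z = 0
∂L/∂z = ∂L/∂h · ∂h/∂z = 7 × 0 = 0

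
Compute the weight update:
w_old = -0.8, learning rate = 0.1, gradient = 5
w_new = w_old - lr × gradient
w_new = -1.3

w_new = w - η·∂L/∂w = -0.8 - 0.1×(5) = -0.8 - (0.5) = -1.3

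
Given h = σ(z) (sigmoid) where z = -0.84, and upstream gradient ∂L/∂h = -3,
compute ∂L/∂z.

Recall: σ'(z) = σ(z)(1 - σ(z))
∂L/∂z = -0.6318

σ(-0.84) = 0.3015
σ'(-0.84) = σ(-0.84)(1 - σ(-0.84)) = 0.3015 × 0.6985 = 0.2106
∂L/∂z = ∂L/∂h · σ'(z) = -3 × 0.2106 = -0.6318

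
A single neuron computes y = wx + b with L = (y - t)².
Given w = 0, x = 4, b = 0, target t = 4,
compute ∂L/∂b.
∂L/∂b = -8

y = wx + b = (0)(4) + 0 = 0
∂L/∂y = 2(y - t) = 2(0 - 4) = -8
∂y/∂b = 1
∂L/∂b = ∂L/∂y · ∂y/∂b = -8 × 1 = -8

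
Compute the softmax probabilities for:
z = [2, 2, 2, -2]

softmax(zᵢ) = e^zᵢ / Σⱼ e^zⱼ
p = [0.3313, 0.3313, 0.3313, 0.0061]

exp(z) = [7.389, 7.389, 7.389, 0.1353]
Sum = 22.3
p = [0.3313, 0.3313, 0.3313, 0.0061]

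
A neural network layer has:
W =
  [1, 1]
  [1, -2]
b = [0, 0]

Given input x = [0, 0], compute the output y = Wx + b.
y = [0, 0]

Wx = [1×0 + 1×0, 1×0 + -2×0]
   = [0, 0]
y = Wx + b = [0 + 0, 0 + 0] = [0, 0]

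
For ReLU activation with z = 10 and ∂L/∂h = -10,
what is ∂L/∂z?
∂L/∂z = -10

h = ReLU(10) = 10
Since z > 0: ∂h/∂z = 1
∂L/∂z = ∂L/∂h · ∂h/∂z = -10 × 1 = -10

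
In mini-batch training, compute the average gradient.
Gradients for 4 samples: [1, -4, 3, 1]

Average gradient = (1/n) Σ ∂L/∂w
Average gradient = 0.25

Average = (1/4)(1 + -4 + 3 + 1) = 1/4 = 0.25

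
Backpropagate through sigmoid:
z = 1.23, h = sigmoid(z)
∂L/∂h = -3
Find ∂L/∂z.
∂L/∂z = -0.5251

σ(1.23) = 0.7738
σ'(1.23) = σ(1.23)(1 - σ(1.23)) = 0.7738 × 0.2262 = 0.175
∂L/∂z = ∂L/∂h · σ'(z) = -3 × 0.175 = -0.5251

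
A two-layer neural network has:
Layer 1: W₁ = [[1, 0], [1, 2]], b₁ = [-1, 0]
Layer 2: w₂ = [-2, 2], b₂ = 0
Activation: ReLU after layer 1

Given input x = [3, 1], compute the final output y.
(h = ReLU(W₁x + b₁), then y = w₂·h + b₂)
y = 6

Layer 1 pre-activation: z₁ = [2, 5]
After ReLU: h = [2, 5]
Layer 2 output: y = -2×2 + 2×5 + 0 = 6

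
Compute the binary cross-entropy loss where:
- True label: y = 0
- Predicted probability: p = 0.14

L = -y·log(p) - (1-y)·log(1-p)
L = 0.1508

L = -0·log(0.14) - 1·log(0.86) = -log(0.86) = 0.1508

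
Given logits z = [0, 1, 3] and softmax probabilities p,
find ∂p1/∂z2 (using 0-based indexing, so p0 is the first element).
∂p1/∂z2 = -0.09636

p = softmax(z) = [0.04201, 0.1142, 0.8438]
p1 = 0.1142, p2 = 0.8438

∂p1/∂z2 = -p1 × p2 = -0.1142 × 0.8438 = -0.09636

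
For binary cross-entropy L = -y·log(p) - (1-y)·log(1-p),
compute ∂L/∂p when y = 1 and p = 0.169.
∂L/∂p = -5.917

∂L/∂p = -y/p + (1-y)/(1-p) = -1/0.169 + 0 = -5.917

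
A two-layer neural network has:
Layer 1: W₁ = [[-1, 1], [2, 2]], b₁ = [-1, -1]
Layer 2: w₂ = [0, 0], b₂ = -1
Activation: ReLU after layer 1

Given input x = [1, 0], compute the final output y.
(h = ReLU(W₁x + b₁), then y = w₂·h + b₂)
y = -1

Layer 1 pre-activation: z₁ = [-2, 1]
After ReLU: h = [0, 1]
Layer 2 output: y = 0×0 + 0×1 + -1 = -1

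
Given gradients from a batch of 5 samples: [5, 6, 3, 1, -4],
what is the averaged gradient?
Average gradient = 2.2

Average = (1/5)(5 + 6 + 3 + 1 + -4) = 11/5 = 2.2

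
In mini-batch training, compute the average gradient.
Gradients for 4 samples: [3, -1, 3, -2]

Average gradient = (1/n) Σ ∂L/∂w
Average gradient = 0.75

Average = (1/4)(3 + -1 + 3 + -2) = 3/4 = 0.75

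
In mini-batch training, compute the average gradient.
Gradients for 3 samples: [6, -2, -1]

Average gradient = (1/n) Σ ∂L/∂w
Average gradient = 1

Average = (1/3)(6 + -2 + -1) = 3/3 = 1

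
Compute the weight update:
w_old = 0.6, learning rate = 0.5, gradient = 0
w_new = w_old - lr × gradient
w_new = 0.6

w_new = w - η·∂L/∂w = 0.6 - 0.5×(0) = 0.6 - (0) = 0.6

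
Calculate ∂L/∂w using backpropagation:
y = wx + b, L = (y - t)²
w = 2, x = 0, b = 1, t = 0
∂L/∂w = 0

y = wx + b = (2)(0) + 1 = 1
∂L/∂y = 2(y - t) = 2(1 - 0) = 2
∂y/∂w = x = 0
∂L/∂w = ∂L/∂y · ∂y/∂w = 2 × 0 = 0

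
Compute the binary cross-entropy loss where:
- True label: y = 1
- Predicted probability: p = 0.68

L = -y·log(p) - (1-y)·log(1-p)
L = 0.3857

L = -1·log(0.68) - 0·log(0.32) = -log(0.68) = 0.3857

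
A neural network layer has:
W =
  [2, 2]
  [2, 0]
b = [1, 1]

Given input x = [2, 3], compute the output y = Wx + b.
y = [11, 5]

Wx = [2×2 + 2×3, 2×2 + 0×3]
   = [10, 4]
y = Wx + b = [10 + 1, 4 + 1] = [11, 5]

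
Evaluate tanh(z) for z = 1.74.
0.9402

tanh(1.74) = (e^(1.74) - e^(-1.74))/(e^(1.74) + e^(-1.74)) = 0.9402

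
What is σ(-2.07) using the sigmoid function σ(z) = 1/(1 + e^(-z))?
0.112

sigmoid(-2.07) = 1/(1 + e^(2.07)) = 1/(1 + 7.925) = 0.112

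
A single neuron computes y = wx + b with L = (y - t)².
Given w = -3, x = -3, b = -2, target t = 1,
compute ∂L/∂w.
∂L/∂w = -36

y = wx + b = (-3)(-3) + -2 = 7
∂L/∂y = 2(y - t) = 2(7 - 1) = 12
∂y/∂w = x = -3
∂L/∂w = ∂L/∂y · ∂y/∂w = 12 × -3 = -36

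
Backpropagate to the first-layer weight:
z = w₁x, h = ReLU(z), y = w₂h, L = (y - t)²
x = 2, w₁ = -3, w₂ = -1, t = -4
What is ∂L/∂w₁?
∂L/∂w₁ = 0

Forward pass:
z = w₁x = -3×2 = -6
h = ReLU(-6) = 0
y = w₂h = -1×0 = 0

Backward pass:
∂L/∂y = 2(y - t) = 2(0 - -4) = 8
∂y/∂h = w₂ = -1
∂h/∂z = 0 (ReLU derivative)
∂z/∂w₁ = x = 2

∂L/∂w₁ = 8 × -1 × 0 × 2 = 0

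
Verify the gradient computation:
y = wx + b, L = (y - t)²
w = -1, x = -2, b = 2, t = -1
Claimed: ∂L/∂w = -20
Correct

y = (-1)(-2) + 2 = 4
∂L/∂y = 2(y - t) = 2(4 - -1) = 10
∂y/∂w = x = -2
∂L/∂w = 10 × -2 = -20

Claimed value: -20
Correct: The correct gradient is -20.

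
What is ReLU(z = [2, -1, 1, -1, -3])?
h = [2, 0, 1, 0, 0]

ReLU applied element-wise: max(0,2)=2, max(0,-1)=0, max(0,1)=1, max(0,-1)=0, max(0,-3)=0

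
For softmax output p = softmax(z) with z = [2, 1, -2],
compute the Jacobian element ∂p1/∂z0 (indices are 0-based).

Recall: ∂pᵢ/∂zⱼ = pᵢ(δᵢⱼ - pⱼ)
∂p1/∂z0 = -0.1915

p = softmax(z) = [0.7214, 0.2654, 0.01321]
p1 = 0.2654, p0 = 0.7214

∂p1/∂z0 = -p1 × p0 = -0.2654 × 0.7214 = -0.1915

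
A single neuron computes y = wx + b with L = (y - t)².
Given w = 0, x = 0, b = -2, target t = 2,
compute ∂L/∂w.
∂L/∂w = 0

y = wx + b = (0)(0) + -2 = -2
∂L/∂y = 2(y - t) = 2(-2 - 2) = -8
∂y/∂w = x = 0
∂L/∂w = ∂L/∂y · ∂y/∂w = -8 × 0 = 0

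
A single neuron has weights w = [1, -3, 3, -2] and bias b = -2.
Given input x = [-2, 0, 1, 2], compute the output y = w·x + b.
y = -5

y = (1)(-2) + (-3)(0) + (3)(1) + (-2)(2) + -2 = -5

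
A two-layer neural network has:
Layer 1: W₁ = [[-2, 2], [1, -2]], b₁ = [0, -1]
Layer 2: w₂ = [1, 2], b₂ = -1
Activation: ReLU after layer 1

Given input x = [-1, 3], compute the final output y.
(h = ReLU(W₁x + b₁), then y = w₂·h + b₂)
y = 7

Layer 1 pre-activation: z₁ = [8, -8]
After ReLU: h = [8, 0]
Layer 2 output: y = 1×8 + 2×0 + -1 = 7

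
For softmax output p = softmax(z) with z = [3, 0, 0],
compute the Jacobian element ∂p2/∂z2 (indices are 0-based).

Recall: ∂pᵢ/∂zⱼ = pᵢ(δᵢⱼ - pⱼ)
∂p2/∂z2 = 0.04323

p = softmax(z) = [0.9094, 0.04528, 0.04528]
p2 = 0.04528

∂p2/∂z2 = p2(1 - p2) = 0.04528 × (1 - 0.04528) = 0.04323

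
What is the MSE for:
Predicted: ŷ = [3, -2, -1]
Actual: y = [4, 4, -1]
MSE = 12.33

MSE = (1/3)((3-4)² + (-2-4)² + (-1--1)²) = (1/3)(1 + 36 + 0) = 12.33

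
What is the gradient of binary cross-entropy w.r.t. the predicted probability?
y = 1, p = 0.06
∂L/∂p = -16.67

∂L/∂p = -y/p + (1-y)/(1-p) = -1/0.06 + 0 = -16.67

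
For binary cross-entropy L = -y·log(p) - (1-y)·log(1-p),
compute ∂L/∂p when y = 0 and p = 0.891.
∂L/∂p = 9.174

∂L/∂p = -y/p + (1-y)/(1-p) = 0 + 1/0.109 = 9.174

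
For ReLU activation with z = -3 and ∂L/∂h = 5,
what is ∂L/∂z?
∂L/∂z = 0

h = ReLU(-3) = 0
Since z < 0: ∂h/∂z = 0
∂L/∂z = ∂L/∂h · ∂h/∂z = 5 × 0 = 0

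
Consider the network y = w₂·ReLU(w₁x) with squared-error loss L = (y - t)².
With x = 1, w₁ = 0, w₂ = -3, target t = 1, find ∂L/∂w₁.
∂L/∂w₁ = 0

Forward pass:
z = w₁x = 0×1 = 0
h = ReLU(0) = 0
y = w₂h = -3×0 = 0

Backward pass:
∂L/∂y = 2(y - t) = 2(0 - 1) = -2
∂y/∂h = w₂ = -3
∂h/∂z = 0 (ReLU derivative)
∂z/∂w₁ = x = 1

∂L/∂w₁ = -2 × -3 × 0 × 1 = 0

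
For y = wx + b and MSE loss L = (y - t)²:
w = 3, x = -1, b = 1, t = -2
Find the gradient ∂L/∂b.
∂L/∂b = 0

y = wx + b = (3)(-1) + 1 = -2
∂L/∂y = 2(y - t) = 2(-2 - -2) = 0
∂y/∂b = 1
∂L/∂b = ∂L/∂y · ∂y/∂b = 0 × 1 = 0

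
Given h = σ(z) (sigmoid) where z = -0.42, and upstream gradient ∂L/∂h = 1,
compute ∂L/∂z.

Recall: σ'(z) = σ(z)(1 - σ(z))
∂L/∂z = 0.2393

σ(-0.42) = 0.3965
σ'(-0.42) = σ(-0.42)(1 - σ(-0.42)) = 0.3965 × 0.6035 = 0.2393
∂L/∂z = ∂L/∂h · σ'(z) = 1 × 0.2393 = 0.2393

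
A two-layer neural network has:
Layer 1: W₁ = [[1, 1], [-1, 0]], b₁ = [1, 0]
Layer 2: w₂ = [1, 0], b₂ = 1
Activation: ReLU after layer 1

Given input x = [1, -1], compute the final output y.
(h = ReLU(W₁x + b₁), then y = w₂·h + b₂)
y = 2

Layer 1 pre-activation: z₁ = [1, -1]
After ReLU: h = [1, 0]
Layer 2 output: y = 1×1 + 0×0 + 1 = 2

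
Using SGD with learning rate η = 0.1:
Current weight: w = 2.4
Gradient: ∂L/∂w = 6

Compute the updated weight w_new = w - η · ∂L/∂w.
w_new = 1.8

w_new = w - η·∂L/∂w = 2.4 - 0.1×(6) = 2.4 - (0.6) = 1.8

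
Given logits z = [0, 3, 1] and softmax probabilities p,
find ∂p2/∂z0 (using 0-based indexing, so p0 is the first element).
∂p2/∂z0 = -0.004797

p = softmax(z) = [0.04201, 0.8438, 0.1142]
p2 = 0.1142, p0 = 0.04201

∂p2/∂z0 = -p2 × p0 = -0.1142 × 0.04201 = -0.004797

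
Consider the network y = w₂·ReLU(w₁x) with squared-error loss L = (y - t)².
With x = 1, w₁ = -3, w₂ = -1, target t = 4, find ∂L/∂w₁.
∂L/∂w₁ = 0

Forward pass:
z = w₁x = -3×1 = -3
h = ReLU(-3) = 0
y = w₂h = -1×0 = 0

Backward pass:
∂L/∂y = 2(y - t) = 2(0 - 4) = -8
∂y/∂h = w₂ = -1
∂h/∂z = 0 (ReLU derivative)
∂z/∂w₁ = x = 1

∂L/∂w₁ = -8 × -1 × 0 × 1 = 0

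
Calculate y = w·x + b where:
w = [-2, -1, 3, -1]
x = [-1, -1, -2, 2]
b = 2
y = -3

y = (-2)(-1) + (-1)(-1) + (3)(-2) + (-1)(2) + 2 = -3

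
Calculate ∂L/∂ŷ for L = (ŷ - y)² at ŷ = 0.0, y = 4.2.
∂L/∂ŷ = -8.4

∂L/∂ŷ = 2(ŷ - y) = 2(0.0 - 4.2) = 2(-4.2) = -8.4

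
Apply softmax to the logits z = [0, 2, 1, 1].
p = [0.0723, 0.5344, 0.1966, 0.1966]

exp(z) = [1, 7.389, 2.718, 2.718]
Sum = 13.83
p = [0.0723, 0.5344, 0.1966, 0.1966]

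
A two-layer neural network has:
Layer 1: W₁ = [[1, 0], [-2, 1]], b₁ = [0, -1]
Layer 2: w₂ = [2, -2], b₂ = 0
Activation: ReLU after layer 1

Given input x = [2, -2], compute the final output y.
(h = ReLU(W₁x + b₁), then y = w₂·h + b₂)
y = 4

Layer 1 pre-activation: z₁ = [2, -7]
After ReLU: h = [2, 0]
Layer 2 output: y = 2×2 + -2×0 + 0 = 4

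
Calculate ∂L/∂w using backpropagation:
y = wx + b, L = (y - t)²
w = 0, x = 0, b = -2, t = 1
∂L/∂w = 0

y = wx + b = (0)(0) + -2 = -2
∂L/∂y = 2(y - t) = 2(-2 - 1) = -6
∂y/∂w = x = 0
∂L/∂w = ∂L/∂y · ∂y/∂w = -6 × 0 = 0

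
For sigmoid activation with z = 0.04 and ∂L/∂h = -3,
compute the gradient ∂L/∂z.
∂L/∂z = -0.7497

σ(0.04) = 0.51
σ'(0.04) = σ(0.04)(1 - σ(0.04)) = 0.51 × 0.49 = 0.2499
∂L/∂z = ∂L/∂h · σ'(z) = -3 × 0.2499 = -0.7497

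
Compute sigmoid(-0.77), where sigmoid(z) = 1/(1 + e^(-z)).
0.3165

sigmoid(-0.77) = 1/(1 + e^(0.77)) = 1/(1 + 2.16) = 0.3165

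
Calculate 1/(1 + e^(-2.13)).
0.8938

sigmoid(2.13) = 1/(1 + e^(-2.13)) = 1/(1 + 0.1188) = 0.8938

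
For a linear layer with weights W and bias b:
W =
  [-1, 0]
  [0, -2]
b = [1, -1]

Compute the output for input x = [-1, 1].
y = [2, -3]

Wx = [-1×-1 + 0×1, 0×-1 + -2×1]
   = [1, -2]
y = Wx + b = [1 + 1, -2 + -1] = [2, -3]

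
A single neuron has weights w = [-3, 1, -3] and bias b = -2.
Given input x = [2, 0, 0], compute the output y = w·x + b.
y = -8

y = (-3)(2) + (1)(0) + (-3)(0) + -2 = -8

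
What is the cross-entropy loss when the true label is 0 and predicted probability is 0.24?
L = 0.2744

L = -0·log(0.24) - 1·log(0.76) = -log(0.76) = 0.2744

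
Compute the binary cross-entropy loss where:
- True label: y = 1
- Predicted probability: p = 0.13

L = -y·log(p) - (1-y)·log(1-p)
L = 2.04

L = -1·log(0.13) - 0·log(0.87) = -log(0.13) = 2.04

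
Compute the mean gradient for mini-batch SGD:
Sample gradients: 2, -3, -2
Average gradient = -1

Average = (1/3)(2 + -3 + -2) = -3/3 = -1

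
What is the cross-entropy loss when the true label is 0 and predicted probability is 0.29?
L = 0.3425

L = -0·log(0.29) - 1·log(0.71) = -log(0.71) = 0.3425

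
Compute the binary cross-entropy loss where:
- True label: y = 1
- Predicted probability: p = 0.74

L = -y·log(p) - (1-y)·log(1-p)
L = 0.3011

L = -1·log(0.74) - 0·log(0.26) = -log(0.74) = 0.3011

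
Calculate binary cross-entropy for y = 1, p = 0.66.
L = 0.4155

L = -1·log(0.66) - 0·log(0.34) = -log(0.66) = 0.4155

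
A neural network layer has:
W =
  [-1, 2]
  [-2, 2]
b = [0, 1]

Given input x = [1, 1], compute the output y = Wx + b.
y = [1, 1]

Wx = [-1×1 + 2×1, -2×1 + 2×1]
   = [1, 0]
y = Wx + b = [1 + 0, 0 + 1] = [1, 1]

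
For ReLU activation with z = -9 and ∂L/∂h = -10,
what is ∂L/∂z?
∂L/∂z = 0

h = ReLU(-9) = 0
Since z < 0: ∂h/∂z = 0
∂L/∂z = ∂L/∂h · ∂h/∂z = -10 × 0 = 0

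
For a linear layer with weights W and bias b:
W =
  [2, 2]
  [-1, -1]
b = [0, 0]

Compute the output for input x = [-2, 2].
y = [0, 0]

Wx = [2×-2 + 2×2, -1×-2 + -1×2]
   = [0, 0]
y = Wx + b = [0 + 0, 0 + 0] = [0, 0]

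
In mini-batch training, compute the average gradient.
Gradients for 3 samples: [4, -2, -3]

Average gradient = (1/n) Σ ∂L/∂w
Average gradient = -0.3333

Average = (1/3)(4 + -2 + -3) = -1/3 = -0.3333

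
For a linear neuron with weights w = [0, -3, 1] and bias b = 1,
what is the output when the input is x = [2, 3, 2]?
y = -6

y = (0)(2) + (-3)(3) + (1)(2) + 1 = -6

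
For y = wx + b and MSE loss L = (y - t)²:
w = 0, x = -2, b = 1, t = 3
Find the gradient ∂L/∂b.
∂L/∂b = -4

y = wx + b = (0)(-2) + 1 = 1
∂L/∂y = 2(y - t) = 2(1 - 3) = -4
∂y/∂b = 1
∂L/∂b = ∂L/∂y · ∂y/∂b = -4 × 1 = -4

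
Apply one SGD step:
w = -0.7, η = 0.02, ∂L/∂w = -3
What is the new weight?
w_new = -0.64

w_new = w - η·∂L/∂w = -0.7 - 0.02×(-3) = -0.7 - (-0.06) = -0.64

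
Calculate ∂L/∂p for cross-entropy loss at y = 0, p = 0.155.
∂L/∂p = 1.183

∂L/∂p = -y/p + (1-y)/(1-p) = 0 + 1/0.845 = 1.183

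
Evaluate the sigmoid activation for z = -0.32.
0.4207

sigmoid(-0.32) = 1/(1 + e^(0.32)) = 1/(1 + 1.377) = 0.4207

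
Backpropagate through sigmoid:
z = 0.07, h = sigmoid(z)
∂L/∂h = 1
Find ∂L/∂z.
∂L/∂z = 0.2497

σ(0.07) = 0.5175
σ'(0.07) = σ(0.07)(1 - σ(0.07)) = 0.5175 × 0.4825 = 0.2497
∂L/∂z = ∂L/∂h · σ'(z) = 1 × 0.2497 = 0.2497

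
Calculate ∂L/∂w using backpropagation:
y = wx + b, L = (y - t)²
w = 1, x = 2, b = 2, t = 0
∂L/∂w = 16

y = wx + b = (1)(2) + 2 = 4
∂L/∂y = 2(y - t) = 2(4 - 0) = 8
∂y/∂w = x = 2
∂L/∂w = ∂L/∂y · ∂y/∂w = 8 × 2 = 16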